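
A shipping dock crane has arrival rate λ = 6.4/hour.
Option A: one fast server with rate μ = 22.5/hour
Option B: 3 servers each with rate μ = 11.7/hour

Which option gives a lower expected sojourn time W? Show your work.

Option A: single server μ = 22.5 (M/M/1)
  ρ_A = 6.4/22.5 = 0.2844
  W_A = 1/(μ-λ) = 1/(22.5-6.4) = 1/16.10 = 0.06211

Option B: 3 servers μ = 11.7 (M/M/3)
  ρ_B = λ/(cμ) = 6.4/(3×11.7) = 0.1823
  Offered load a = λ/μ = cρ = 6.4/11.7 = 0.5470
  P₀ = [ Σₙ₌₀^2 aⁿ/n! + a^3/(3!(1-ρ)) ]⁻¹
  Σ = a^0/0! + a^1/1! + a^2/2! = 1.0000 + 0.5470 + 0.1496 = 1.6966
  a^3/(3!(1-ρ)) = 0.16367/(6 × 0.81766) = 0.03336
  P₀ = 1/(1.6966 + 0.03336) = 0.5780
  Lq = P₀·a^3·ρ / (3!(1-ρ)²) = 0.5780 × 0.1637 × 0.1823 / (6 × 0.6686) = 0.004300
  Wq_B = Lq/λ = 0.004300/6.4 = 0.0006719
  W_B = Wq_B + 1/μ = 0.0006719 + 0.08547 = 0.08614

Since W_A = 0.06211 < W_B = 0.08614, Option A (single fast server) has the shorter time in system.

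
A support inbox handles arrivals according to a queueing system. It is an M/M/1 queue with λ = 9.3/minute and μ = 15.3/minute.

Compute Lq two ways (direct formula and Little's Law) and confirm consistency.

Method 1 (direct): Lq = λ²/(μ(μ-λ)) = 86.49/(15.3 × 6.00) = 0.9422

Method 2 (Little's Law):
W = 1/(μ-λ) = 1/6.00 = 0.16667
Wq = W - 1/μ = 0.16667 - 0.065359 = 0.10131
Lq = λWq = 9.3 × 0.10131 = 0.9422 ✔ (matches Method 1)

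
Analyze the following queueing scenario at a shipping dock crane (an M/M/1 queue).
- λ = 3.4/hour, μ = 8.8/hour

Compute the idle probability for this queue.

ρ = λ/μ = 3.4/8.8 = 0.3864
P(0) = 1 - ρ = 1 - 0.3864 = 0.6136
The server is idle 61.36% of the time.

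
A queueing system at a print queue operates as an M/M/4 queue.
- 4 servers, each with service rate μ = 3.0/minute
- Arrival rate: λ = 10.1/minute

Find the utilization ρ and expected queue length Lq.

Traffic intensity: ρ = λ/(cμ) = 10.1/(4×3.0) = 0.8417
Since ρ = 0.8417 < 1, system is stable.
Offered load a = λ/μ = cρ = 10.1/3.0 = 3.3667
P₀ = [ Σₙ₌₀^3 aⁿ/n! + a^4/(4!(1-ρ)) ]⁻¹
Σ = a^0/0! + a^1/1! + a^2/2! + a^3/3! = 1.0000 + 3.3667 + 5.6672 + 6.3599 = 16.3938
a^4/(4!(1-ρ)) = 128.4696/(24 × 0.1583333) = 33.8078
P₀ = 1/(16.3938 + 33.8078) = 0.01992
Lq = P₀·a^4·ρ / (4!(1-ρ)²) = 0.0199197 × 128.4696 × 0.841667 / (24 × 0.0250694) = 3.5799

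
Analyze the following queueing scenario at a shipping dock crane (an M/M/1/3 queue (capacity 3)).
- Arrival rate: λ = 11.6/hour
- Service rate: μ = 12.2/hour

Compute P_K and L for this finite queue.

ρ = λ/μ = 11.6/12.2 = 0.9508
P₀ = (1-ρ)/(1-ρ^(K+1)) = (1-0.9508)/(1-0.9508^4) = 0.049200/0.18275 = 0.2692
P_K = P₀×ρ^K = 0.2692 × 0.9508^3 = 0.2692 × 0.8595 = 0.2314
Blocking probability P_3 = 0.2314 (23.14%)
L = ρ[1 - (K+1)ρ^K + Kρ^(K+1)] / [(1-ρ)(1-ρ^(K+1))]
L = 0.9508 × (1 - 4×0.8595428 + 3×0.8172533) / ((1 - 0.9508) × (1 - 0.8172533)) = 1.4370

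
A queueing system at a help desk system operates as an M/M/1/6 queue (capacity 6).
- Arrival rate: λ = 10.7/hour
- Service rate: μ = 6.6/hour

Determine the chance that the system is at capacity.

ρ = λ/μ = 10.7/6.6 = 1.62121
P₀ = (1-ρ)/(1-ρ^(K+1)) = (1-1.62121)/(1-1.62121^7) = -0.6212/-28.4357 = 0.02185
P_K = P₀×ρ^K = 0.02185 × 1.62121^6 = 0.02185 × 18.1566 = 0.3967
Blocking probability = 39.67%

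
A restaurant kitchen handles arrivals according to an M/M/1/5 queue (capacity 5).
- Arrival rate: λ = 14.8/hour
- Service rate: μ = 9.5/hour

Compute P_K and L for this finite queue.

ρ = λ/μ = 14.8/9.5 = 1.5579
P₀ = (1-ρ)/(1-ρ^(K+1)) = (1-1.5579)/(1-1.5579^6) = -0.5579/-13.2968 = 0.04196
P_K = P₀×ρ^K = 0.041958 × 1.5579^5 = 0.041958 × 9.1769 = 0.3850
Blocking probability P_5 = 0.3850 (38.50%)
L = ρ[1 - (K+1)ρ^K + Kρ^(K+1)] / [(1-ρ)(1-ρ^(K+1))]
L = 1.5579 × (1 - 6×9.17694 + 5×14.2968) / ((1 - 1.5579) × (1 - 14.2968)) = 3.6588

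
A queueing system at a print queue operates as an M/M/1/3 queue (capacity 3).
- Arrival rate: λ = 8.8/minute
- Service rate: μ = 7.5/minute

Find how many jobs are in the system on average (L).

ρ = λ/μ = 8.8/7.5 = 1.17333
P₀ = (1-ρ)/(1-ρ^(K+1)) = (1-1.17333)/(1-1.17333^4) = -0.1733/-0.8953 = 0.1936
P_K = P₀×ρ^K = 0.1936 × 1.17333^3 = 0.1936 × 1.6153 = 0.3127
L = ρ[1 - (K+1)ρ^K + Kρ^(K+1)] / [(1-ρ)(1-ρ^(K+1))]
L = 1.17333 × (1 - 4×1.615327 + 3×1.895312) / ((1 - 1.17333) × (1 - 1.895312)) = 1.6984 jobs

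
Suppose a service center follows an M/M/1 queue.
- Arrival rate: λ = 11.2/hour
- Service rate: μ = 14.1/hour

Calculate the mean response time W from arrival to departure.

First, compute utilization: ρ = λ/μ = 11.2/14.1 = 0.7943
For M/M/1: W = 1/(μ-λ)
W = 1/(14.1-11.2) = 1/2.90
W = 0.3448 hours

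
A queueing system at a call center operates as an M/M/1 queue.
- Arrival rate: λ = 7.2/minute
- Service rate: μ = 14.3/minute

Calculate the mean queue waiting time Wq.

First, compute utilization: ρ = λ/μ = 7.2/14.3 = 0.5035
For M/M/1: Wq = λ/(μ(μ-λ))
Wq = 7.2/(14.3 × (14.3-7.2))
Wq = 7.2/(14.3 × 7.10)
Wq = 0.07092 minutes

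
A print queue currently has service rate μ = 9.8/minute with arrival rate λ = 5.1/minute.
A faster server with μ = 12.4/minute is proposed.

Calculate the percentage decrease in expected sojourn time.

System 1: ρ₁ = 5.1/9.8 = 0.5204, W₁ = 1/(9.8-5.1) = 0.2128
System 2: ρ₂ = 5.1/12.4 = 0.4113, W₂ = 1/(12.4-5.1) = 0.1370
Improvement: (W₁-W₂)/W₁ = (0.2128-0.1370)/0.2128 = 35.62%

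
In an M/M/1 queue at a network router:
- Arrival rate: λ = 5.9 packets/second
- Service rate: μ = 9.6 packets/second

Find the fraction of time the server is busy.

Server utilization: ρ = λ/μ
ρ = 5.9/9.6 = 0.6146
The server is busy 61.46% of the time.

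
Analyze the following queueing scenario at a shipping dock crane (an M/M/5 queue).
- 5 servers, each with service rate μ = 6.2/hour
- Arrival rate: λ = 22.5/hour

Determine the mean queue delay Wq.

Traffic intensity: ρ = λ/(cμ) = 22.5/(5×6.2) = 0.7258
Since ρ = 0.7258 < 1, system is stable.
Offered load a = λ/μ = cρ = 22.5/6.2 = 3.6290
P₀ = [ Σₙ₌₀^4 aⁿ/n! + a^5/(5!(1-ρ)) ]⁻¹
Σ = a^0/0! + a^1/1! + a^2/2! + a^3/3! + a^4/4! = 1.0000 + 3.6290 + 6.5849 + 7.9657 + 7.2269 = 26.4065
a^5/(5!(1-ρ)) = 629.4397/(120 × 0.274194) = 19.1300
P₀ = 1/(26.4065 + 19.1300) = 0.02196
Lq = P₀·a^5·ρ / (5!(1-ρ)²) = 0.02196 × 629.4397 × 0.7258 / (120 × 0.07518) = 1.1120
Wq = Lq/λ = 1.1120/22.5 = 0.04942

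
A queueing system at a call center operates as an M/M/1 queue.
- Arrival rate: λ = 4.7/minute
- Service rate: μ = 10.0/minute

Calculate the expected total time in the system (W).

First, compute utilization: ρ = λ/μ = 4.7/10.0 = 0.4700
For M/M/1: W = 1/(μ-λ)
W = 1/(10.0-4.7) = 1/5.30
W = 0.1887 minutes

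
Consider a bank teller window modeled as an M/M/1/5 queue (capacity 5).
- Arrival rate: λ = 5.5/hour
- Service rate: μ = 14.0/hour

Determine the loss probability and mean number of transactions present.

ρ = λ/μ = 5.5/14.0 = 0.392857
P₀ = (1-ρ)/(1-ρ^(K+1)) = (1-0.392857)/(1-0.392857^6) = 0.6071/0.9963 = 0.6094
P_K = P₀×ρ^K = 0.60938 × 0.392857^5 = 0.60938 × 0.0093578 = 0.005702
Blocking probability P_5 = 0.005702 (0.57%)
L = ρ[1 - (K+1)ρ^K + Kρ^(K+1)] / [(1-ρ)(1-ρ^(K+1))]
L = 0.392857 × (1 - 6×0.009358 + 5×0.003676) / ((1 - 0.392857) × (1 - 0.003676)) = 0.6249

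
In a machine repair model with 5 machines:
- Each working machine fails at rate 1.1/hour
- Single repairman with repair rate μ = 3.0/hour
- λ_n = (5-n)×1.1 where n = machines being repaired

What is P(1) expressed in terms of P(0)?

P(1)/P(0) = ∏_{i=0}^{1-1} λ_i/μ_{i+1}
= (5-0)×1.1/3.0
= 1.8333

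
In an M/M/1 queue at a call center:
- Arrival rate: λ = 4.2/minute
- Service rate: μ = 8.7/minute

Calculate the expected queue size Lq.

ρ = λ/μ = 4.2/8.7 = 0.4828
For M/M/1: Lq = λ²/(μ(μ-λ))
Lq = 17.64/(8.7 × 4.50)
Lq = 0.4506 calls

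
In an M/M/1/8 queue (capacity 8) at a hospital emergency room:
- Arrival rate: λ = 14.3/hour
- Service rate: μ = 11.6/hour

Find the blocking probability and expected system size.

ρ = λ/μ = 14.3/11.6 = 1.23276
P₀ = (1-ρ)/(1-ρ^(K+1)) = (1-1.23276)/(1-1.23276^9) = -0.23276/-5.5752 = 0.04175
P_K = P₀×ρ^K = 0.04175 × 1.23276^8 = 0.04175 × 5.3337 = 0.2227
Blocking probability P_8 = 0.2227 (22.27%)
L = ρ[1 - (K+1)ρ^K + Kρ^(K+1)] / [(1-ρ)(1-ρ^(K+1))]
L = 1.23276 × (1 - 9×5.33370 + 8×6.57517) / ((1 - 1.23276) × (1 - 6.57517)) = 5.3180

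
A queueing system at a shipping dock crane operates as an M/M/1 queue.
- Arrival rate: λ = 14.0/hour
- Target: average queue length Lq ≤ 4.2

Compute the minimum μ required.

For M/M/1: Lq = λ²/(μ(μ-λ))
Need Lq ≤ 4.2, i.e. μ(μ-λ) ≥ λ²/4.2
μ² - 14.0μ - 196.00/4.2 ≥ 0  →  μ² - 14.0μ - 46.66667 ≥ 0
Quadratic formula (positive root): μ = [λ + √(λ² + 4×46.66667)]/2
Discriminant: 196.00 + 4×46.66667 = 382.6667, √382.6667 = 19.56187
μ ≥ (14.0 + 19.56187)/2 = 16.7809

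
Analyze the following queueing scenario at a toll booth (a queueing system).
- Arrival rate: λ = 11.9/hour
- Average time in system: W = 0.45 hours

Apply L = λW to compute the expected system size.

Little's Law: L = λW
L = 11.9 × 0.45 = 5.3550 vehicles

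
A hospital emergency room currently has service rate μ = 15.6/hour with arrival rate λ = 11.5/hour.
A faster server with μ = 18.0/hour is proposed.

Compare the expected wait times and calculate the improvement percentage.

System 1: ρ₁ = 11.5/15.6 = 0.7372, W₁ = 1/(15.6-11.5) = 0.24390
System 2: ρ₂ = 11.5/18.0 = 0.6389, W₂ = 1/(18.0-11.5) = 0.15385
Improvement: (W₁-W₂)/W₁ = (0.24390-0.15385)/0.24390 = 36.92%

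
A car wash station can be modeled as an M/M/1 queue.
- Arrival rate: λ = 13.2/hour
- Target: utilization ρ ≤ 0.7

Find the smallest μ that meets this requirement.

ρ = λ/μ, so μ = λ/ρ
μ ≥ 13.2/0.7 = 18.8571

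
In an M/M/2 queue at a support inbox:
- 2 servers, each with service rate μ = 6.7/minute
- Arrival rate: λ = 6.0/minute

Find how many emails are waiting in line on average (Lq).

Traffic intensity: ρ = λ/(cμ) = 6.0/(2×6.7) = 0.4478
Since ρ = 0.4478 < 1, system is stable.
Offered load a = λ/μ = cρ = 6.0/6.7 = 0.8955
P₀ = [ Σₙ₌₀^1 aⁿ/n! + a^2/(2!(1-ρ)) ]⁻¹
Σ = a^0/0! + a^1/1! = 1.0000 + 0.8955 = 1.8955
a^2/(2!(1-ρ)) = 0.80196/(2 × 0.55224) = 0.7261
P₀ = 1/(1.8955 + 0.7261) = 0.3814
Lq = P₀·a^2·ρ / (2!(1-ρ)²) = 0.38144 × 0.80196 × 0.44776 / (2 × 0.30497) = 0.2246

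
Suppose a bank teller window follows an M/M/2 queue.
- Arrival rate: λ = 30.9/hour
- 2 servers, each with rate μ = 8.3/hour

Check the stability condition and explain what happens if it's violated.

Stability requires ρ = λ/(cμ) < 1
ρ = 30.9/(2 × 8.3) = 30.9/16.60 = 1.8614
Since 1.8614 ≥ 1, the system is UNSTABLE.
Need c > λ/μ = 30.9/8.3 = 3.72.
Minimum servers needed: c = 4.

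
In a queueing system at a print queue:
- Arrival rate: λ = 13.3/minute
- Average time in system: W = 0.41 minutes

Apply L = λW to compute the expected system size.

Little's Law: L = λW
L = 13.3 × 0.41 = 5.4530 jobs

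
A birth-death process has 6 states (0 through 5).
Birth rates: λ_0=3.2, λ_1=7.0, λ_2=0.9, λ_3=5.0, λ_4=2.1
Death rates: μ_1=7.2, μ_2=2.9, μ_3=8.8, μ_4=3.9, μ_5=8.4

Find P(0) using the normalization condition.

Ratios P(n)/P(0) = (λ₀···λₙ₋₁)/(μ₁···μₙ):
P(1)/P(0) = (3.2)/(7.2) = 0.4444
P(2)/P(0) = (3.2×7.0)/(7.2×2.9) = 1.0728
P(3)/P(0) = (3.2×7.0×0.9)/(7.2×2.9×8.8) = 0.1097
P(4)/P(0) = (3.2×7.0×0.9×5.0)/(7.2×2.9×8.8×3.9) = 0.1407
P(5)/P(0) = (3.2×7.0×0.9×5.0×2.1)/(7.2×2.9×8.8×3.9×8.4) = 0.03517

Normalization: ∑ P(n) = 1
P(0) × (1.0000 + 0.4444 + 1.0728 + 0.1097 + 0.1407 + 0.03517) = 1
P(0) × 2.8028 = 1
P(0) = 1/2.8028 = 0.3568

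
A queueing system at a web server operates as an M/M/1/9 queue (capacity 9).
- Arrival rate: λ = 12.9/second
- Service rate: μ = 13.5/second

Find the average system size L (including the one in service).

ρ = λ/μ = 12.9/13.5 = 0.955556
P₀ = (1-ρ)/(1-ρ^(K+1)) = (1-0.955556)/(1-0.955556^10) = 0.04444/0.3653 = 0.1217
P_K = P₀×ρ^K = 0.12166 × 0.955556^9 = 0.12166 × 0.66421 = 0.08081
L = ρ[1 - (K+1)ρ^K + Kρ^(K+1)] / [(1-ρ)(1-ρ^(K+1))]
L = 0.955556 × (1 - 10×0.66420982 + 9×0.63468968) / ((1 - 0.955556) × (1 - 0.63468968)) = 4.1262 requests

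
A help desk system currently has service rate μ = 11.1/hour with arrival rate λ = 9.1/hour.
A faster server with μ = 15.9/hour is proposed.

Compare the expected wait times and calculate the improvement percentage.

System 1: ρ₁ = 9.1/11.1 = 0.8198, W₁ = 1/(11.1-9.1) = 0.50000
System 2: ρ₂ = 9.1/15.9 = 0.5723, W₂ = 1/(15.9-9.1) = 0.14706
Improvement: (W₁-W₂)/W₁ = (0.50000-0.14706)/0.50000 = 70.59%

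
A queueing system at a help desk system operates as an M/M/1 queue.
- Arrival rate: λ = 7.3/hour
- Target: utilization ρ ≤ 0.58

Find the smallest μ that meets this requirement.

ρ = λ/μ, so μ = λ/ρ
μ ≥ 7.3/0.58 = 12.5862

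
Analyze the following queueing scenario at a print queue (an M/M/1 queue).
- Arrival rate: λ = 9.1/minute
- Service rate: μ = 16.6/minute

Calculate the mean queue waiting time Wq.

First, compute utilization: ρ = λ/μ = 9.1/16.6 = 0.5482
For M/M/1: Wq = λ/(μ(μ-λ))
Wq = 9.1/(16.6 × (16.6-9.1))
Wq = 9.1/(16.6 × 7.50)
Wq = 0.07309 minutes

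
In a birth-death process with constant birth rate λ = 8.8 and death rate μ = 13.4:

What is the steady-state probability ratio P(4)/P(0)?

For constant rates: P(n)/P(0) = (λ/μ)^n
P(4)/P(0) = (8.8/13.4)^4 = 0.6567^4 = 0.1860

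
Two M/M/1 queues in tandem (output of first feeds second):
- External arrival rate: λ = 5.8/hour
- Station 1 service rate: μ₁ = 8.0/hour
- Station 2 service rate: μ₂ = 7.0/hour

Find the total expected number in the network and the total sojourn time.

By Jackson's theorem, each station behaves as independent M/M/1.
Station 1: ρ₁ = 5.8/8.0 = 0.7250, L₁ = ρ₁/(1-ρ₁) = λ/(μ₁-λ) = 5.8/2.20 = 2.6364
Station 2: ρ₂ = 5.8/7.0 = 0.8286, L₂ = ρ₂/(1-ρ₂) = λ/(μ₂-λ) = 5.8/1.20 = 4.8333
Total: L = L₁ + L₂ = 2.6364 + 4.8333 = 7.4697
W = L/λ = 7.4697/5.8 = 1.2879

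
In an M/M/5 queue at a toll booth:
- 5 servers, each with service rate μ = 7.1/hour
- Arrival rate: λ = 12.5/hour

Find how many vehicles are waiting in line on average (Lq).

Traffic intensity: ρ = λ/(cμ) = 12.5/(5×7.1) = 0.3521
Since ρ = 0.3521 < 1, system is stable.
Offered load a = λ/μ = cρ = 12.5/7.1 = 1.7606
P₀ = [ Σₙ₌₀^4 aⁿ/n! + a^5/(5!(1-ρ)) ]⁻¹
Σ = a^0/0! + a^1/1! + a^2/2! + a^3/3! + a^4/4! = 1.0000 + 1.7606 + 1.5498 + 0.9095 + 0.4003 = 5.6202
a^5/(5!(1-ρ)) = 16.9145/(120 × 0.6479) = 0.2176
P₀ = 1/(5.6202 + 0.2176) = 0.1713
Lq = P₀·a^5·ρ / (5!(1-ρ)²) = 0.1713 × 16.9145 × 0.3521 / (120 × 0.4198) = 0.02025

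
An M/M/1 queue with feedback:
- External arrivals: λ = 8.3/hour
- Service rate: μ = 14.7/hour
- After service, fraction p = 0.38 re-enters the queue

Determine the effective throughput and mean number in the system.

Effective arrival rate: λ_eff = λ/(1-p) = 8.3/(1-0.38) = 8.3/0.62 = 13.3871
ρ = λ_eff/μ = 13.3871/14.7 = 0.910687
L = ρ/(1-ρ) = 0.910687/(1-0.910687) = 10.1966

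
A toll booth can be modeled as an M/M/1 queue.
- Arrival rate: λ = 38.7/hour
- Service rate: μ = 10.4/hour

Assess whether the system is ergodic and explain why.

Stability requires ρ = λ/(cμ) < 1
ρ = 38.7/(1 × 10.4) = 38.7/10.40 = 3.7212
Since 3.7212 ≥ 1, the system is UNSTABLE.
Queue grows without bound. Need μ > λ = 38.7.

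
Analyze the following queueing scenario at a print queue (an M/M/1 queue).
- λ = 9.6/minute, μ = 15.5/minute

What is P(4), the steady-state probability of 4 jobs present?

ρ = λ/μ = 9.6/15.5 = 0.61935
P(n) = (1-ρ)ρⁿ
P(4) = (1-0.61935) × 0.61935^4
P(4) = 0.38065 × 0.14714
P(4) = 0.05601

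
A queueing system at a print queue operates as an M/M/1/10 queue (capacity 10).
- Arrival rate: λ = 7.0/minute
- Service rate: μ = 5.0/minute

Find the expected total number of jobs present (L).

ρ = λ/μ = 7.0/5.0 = 1.4000
P₀ = (1-ρ)/(1-ρ^(K+1)) = (1-1.4000)/(1-1.4000^11) = -0.4000/-39.4957 = 0.01013
P_K = P₀×ρ^K = 0.0101277 × 1.4000^10 = 0.0101277 × 28.9255 = 0.2929
L = ρ[1 - (K+1)ρ^K + Kρ^(K+1)] / [(1-ρ)(1-ρ^(K+1))]
L = 1.4000 × (1 - 11×28.9255 + 10×40.4957) / ((1 - 1.4000) × (1 - 40.4957)) = 7.7785 jobs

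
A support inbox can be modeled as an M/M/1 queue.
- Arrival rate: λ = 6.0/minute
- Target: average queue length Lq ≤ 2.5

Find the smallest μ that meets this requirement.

For M/M/1: Lq = λ²/(μ(μ-λ))
Need Lq ≤ 2.5, i.e. μ(μ-λ) ≥ λ²/2.5
μ² - 6.0μ - 36.00/2.5 ≥ 0  →  μ² - 6.0μ - 14.4000 ≥ 0
Quadratic formula (positive root): μ = [λ + √(λ² + 4×14.4000)]/2
Discriminant: 36.00 + 4×14.4000 = 93.6000, √93.6000 = 9.67471
μ ≥ (6.0 + 9.67471)/2 = 7.8374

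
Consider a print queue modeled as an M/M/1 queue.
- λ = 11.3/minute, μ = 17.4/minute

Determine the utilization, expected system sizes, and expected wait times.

Step 1: ρ = λ/μ = 11.3/17.4 = 0.6494
Step 2: L = λ/(μ-λ) = 11.3/6.10 = 1.8525
Step 3: Lq = λ²/(μ(μ-λ)) = 127.69/(17.4×6.10) = 1.2030
Step 4: W = 1/(μ-λ) = 1/6.10 = 0.163934
Step 5: Wq = λ/(μ(μ-λ)) = 11.3/(17.4×6.10) = 0.1065
Step 6: P(0) = 1-ρ = 0.3506
Verify: L = λW = 11.3×0.163934 = 1.8525 ✔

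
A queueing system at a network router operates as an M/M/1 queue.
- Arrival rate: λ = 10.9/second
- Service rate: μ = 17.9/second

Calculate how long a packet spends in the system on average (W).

First, compute utilization: ρ = λ/μ = 10.9/17.9 = 0.6089
For M/M/1: W = 1/(μ-λ)
W = 1/(17.9-10.9) = 1/7.00
W = 0.1429 seconds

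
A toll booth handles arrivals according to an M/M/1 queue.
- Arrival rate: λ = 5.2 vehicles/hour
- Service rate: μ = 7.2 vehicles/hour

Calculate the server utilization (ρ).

Server utilization: ρ = λ/μ
ρ = 5.2/7.2 = 0.7222
The server is busy 72.22% of the time.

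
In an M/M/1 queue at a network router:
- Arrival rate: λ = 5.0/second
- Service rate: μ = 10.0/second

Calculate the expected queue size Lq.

ρ = λ/μ = 5.0/10.0 = 0.5000
For M/M/1: Lq = λ²/(μ(μ-λ))
Lq = 25.00/(10.0 × 5.00)
Lq = 0.5000 packets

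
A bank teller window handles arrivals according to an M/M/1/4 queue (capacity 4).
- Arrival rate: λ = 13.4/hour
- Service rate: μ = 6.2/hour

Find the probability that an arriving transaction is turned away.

ρ = λ/μ = 13.4/6.2 = 2.1613
P₀ = (1-ρ)/(1-ρ^(K+1)) = (1-2.1613)/(1-2.1613^5) = -1.1613/-46.1602 = 0.02516
P_K = P₀×ρ^K = 0.02516 × 2.1613^4 = 0.02516 × 21.8203 = 0.5490
Blocking probability = 54.90%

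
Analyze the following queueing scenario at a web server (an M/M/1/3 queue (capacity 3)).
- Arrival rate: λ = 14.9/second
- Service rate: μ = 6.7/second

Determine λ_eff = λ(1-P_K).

ρ = λ/μ = 14.9/6.7 = 2.2239
P₀ = (1-ρ)/(1-ρ^(K+1)) = (1-2.2239)/(1-2.2239^4) = -1.2239/-23.4603 = 0.05217
P_K = P₀×ρ^K = 0.05217 × 2.2239^3 = 0.05217 × 10.9988 = 0.5738
λ_eff = λ(1-P_K) = 14.9 × (1 - 0.57379) = 14.9 × 0.42621 = 6.3505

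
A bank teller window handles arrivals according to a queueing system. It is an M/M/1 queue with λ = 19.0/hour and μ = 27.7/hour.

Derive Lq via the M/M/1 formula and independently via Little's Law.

Method 1 (direct): Lq = λ²/(μ(μ-λ)) = 361.00/(27.7 × 8.70) = 1.4980

Method 2 (Little's Law):
W = 1/(μ-λ) = 1/8.70 = 0.11494
Wq = W - 1/μ = 0.11494 - 0.036101 = 0.07884
Lq = λWq = 19.0 × 0.07884 = 1.4980 ✔ (matches Method 1)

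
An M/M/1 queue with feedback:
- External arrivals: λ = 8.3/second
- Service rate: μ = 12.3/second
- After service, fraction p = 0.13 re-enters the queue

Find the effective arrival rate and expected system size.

Effective arrival rate: λ_eff = λ/(1-p) = 8.3/(1-0.13) = 8.3/0.87 = 9.5402
ρ = λ_eff/μ = 9.5402/12.3 = 0.77563
L = ρ/(1-ρ) = 0.77563/(1-0.77563) = 3.4569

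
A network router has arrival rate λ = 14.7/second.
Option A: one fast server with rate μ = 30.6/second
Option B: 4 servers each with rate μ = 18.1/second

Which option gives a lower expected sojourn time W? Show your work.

Option A: single server μ = 30.6 (M/M/1)
  ρ_A = 14.7/30.6 = 0.4804
  W_A = 1/(μ-λ) = 1/(30.6-14.7) = 1/15.90 = 0.06289

Option B: 4 servers μ = 18.1 (M/M/4)
  ρ_B = λ/(cμ) = 14.7/(4×18.1) = 0.2030
  Offered load a = λ/μ = cρ = 14.7/18.1 = 0.8122
  P₀ = [ Σₙ₌₀^3 aⁿ/n! + a^4/(4!(1-ρ)) ]⁻¹
  Σ = a^0/0! + a^1/1! + a^2/2! + a^3/3! = 1.0000 + 0.81215 + 0.32980 + 0.089282 = 2.2312
  a^4/(4!(1-ρ)) = 0.4351/(24 × 0.7970) = 0.02275
  P₀ = 1/(2.2312 + 0.02275) = 0.4437
  Lq = P₀·a^4·ρ / (4!(1-ρ)²) = 0.4437 × 0.4351 × 0.2030 / (24 × 0.6351) = 0.002571
  Wq_B = Lq/λ = 0.002571/14.7 = 0.0001749
  W_B = Wq_B + 1/μ = 0.0001749 + 0.05525 = 0.05542

Since W_B = 0.05542 < W_A = 0.06289, Option B (multiple servers) has the shorter time in system.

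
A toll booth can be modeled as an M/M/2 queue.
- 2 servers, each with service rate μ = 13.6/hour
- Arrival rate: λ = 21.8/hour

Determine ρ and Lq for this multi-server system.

Traffic intensity: ρ = λ/(cμ) = 21.8/(2×13.6) = 0.8015
Since ρ = 0.8015 < 1, system is stable.
Offered load a = λ/μ = cρ = 21.8/13.6 = 1.6029
P₀ = [ Σₙ₌₀^1 aⁿ/n! + a^2/(2!(1-ρ)) ]⁻¹
Σ = a^0/0! + a^1/1! = 1.0000 + 1.6029 = 2.6029
a^2/(2!(1-ρ)) = 2.5694/(2 × 0.19853) = 6.4711
P₀ = 1/(2.6029 + 6.4711) = 0.1102
Lq = P₀·a^2·ρ / (2!(1-ρ)²) = 0.110204 × 2.56942 × 0.801471 / (2 × 0.0394139) = 2.8790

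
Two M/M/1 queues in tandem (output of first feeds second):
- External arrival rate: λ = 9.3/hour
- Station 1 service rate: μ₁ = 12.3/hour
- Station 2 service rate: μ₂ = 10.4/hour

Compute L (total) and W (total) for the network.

By Jackson's theorem, each station behaves as independent M/M/1.
Station 1: ρ₁ = 9.3/12.3 = 0.7561, L₁ = ρ₁/(1-ρ₁) = λ/(μ₁-λ) = 9.3/3.00 = 3.1000
Station 2: ρ₂ = 9.3/10.4 = 0.8942, L₂ = ρ₂/(1-ρ₂) = λ/(μ₂-λ) = 9.3/1.10 = 8.4545
Total: L = L₁ + L₂ = 3.1000 + 8.4545 = 11.5545
W = L/λ = 11.5545/9.3 = 1.2424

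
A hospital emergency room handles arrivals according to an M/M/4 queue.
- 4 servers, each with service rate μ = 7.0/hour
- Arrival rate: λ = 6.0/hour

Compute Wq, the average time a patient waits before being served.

Traffic intensity: ρ = λ/(cμ) = 6.0/(4×7.0) = 0.2143
Since ρ = 0.2143 < 1, system is stable.
Offered load a = λ/μ = cρ = 6.0/7.0 = 0.8571
P₀ = [ Σₙ₌₀^3 aⁿ/n! + a^4/(4!(1-ρ)) ]⁻¹
Σ = a^0/0! + a^1/1! + a^2/2! + a^3/3! = 1.0000 + 0.8571 + 0.3673 + 0.1050 = 2.3294
a^4/(4!(1-ρ)) = 0.53978/(24 × 0.78571) = 0.02862
P₀ = 1/(2.3294 + 0.02862) = 0.4241
Lq = P₀·a^4·ρ / (4!(1-ρ)²) = 0.4241 × 0.5398 × 0.2143 / (24 × 0.6173) = 0.003311
Wq = Lq/λ = 0.003311/6.0 = 0.0005518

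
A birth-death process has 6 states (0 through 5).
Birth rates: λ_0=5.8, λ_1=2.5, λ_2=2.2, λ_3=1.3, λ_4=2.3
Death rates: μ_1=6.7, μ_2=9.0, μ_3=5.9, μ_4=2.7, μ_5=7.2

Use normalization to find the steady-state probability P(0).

Ratios P(n)/P(0) = (λ₀···λₙ₋₁)/(μ₁···μₙ):
P(1)/P(0) = (5.8)/(6.7) = 0.8657
P(2)/P(0) = (5.8×2.5)/(6.7×9.0) = 0.2405
P(3)/P(0) = (5.8×2.5×2.2)/(6.7×9.0×5.9) = 0.08966
P(4)/P(0) = (5.8×2.5×2.2×1.3)/(6.7×9.0×5.9×2.7) = 0.04317
P(5)/P(0) = (5.8×2.5×2.2×1.3×2.3)/(6.7×9.0×5.9×2.7×7.2) = 0.01379

Normalization: ∑ P(n) = 1
P(0) × (1.0000 + 0.8657 + 0.2405 + 0.08966 + 0.04317 + 0.01379) = 1
P(0) × 2.2528 = 1
P(0) = 1/2.2528 = 0.4439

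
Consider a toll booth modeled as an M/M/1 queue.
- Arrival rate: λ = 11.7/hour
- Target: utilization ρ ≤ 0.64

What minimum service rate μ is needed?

ρ = λ/μ, so μ = λ/ρ
μ ≥ 11.7/0.64 = 18.2812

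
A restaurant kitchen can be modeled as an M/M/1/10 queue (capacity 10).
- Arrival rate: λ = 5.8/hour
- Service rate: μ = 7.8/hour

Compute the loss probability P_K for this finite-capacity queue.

ρ = λ/μ = 5.8/7.8 = 0.74359
P₀ = (1-ρ)/(1-ρ^(K+1)) = (1-0.74359)/(1-0.74359^11) = 0.25641/0.96157 = 0.2667
P_K = P₀×ρ^K = 0.2667 × 0.74359^10 = 0.2667 × 0.05168 = 0.01378
Blocking probability = 1.38%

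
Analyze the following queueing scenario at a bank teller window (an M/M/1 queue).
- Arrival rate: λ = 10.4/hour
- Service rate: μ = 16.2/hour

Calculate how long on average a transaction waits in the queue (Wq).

First, compute utilization: ρ = λ/μ = 10.4/16.2 = 0.6420
For M/M/1: Wq = λ/(μ(μ-λ))
Wq = 10.4/(16.2 × (16.2-10.4))
Wq = 10.4/(16.2 × 5.80)
Wq = 0.1107 hours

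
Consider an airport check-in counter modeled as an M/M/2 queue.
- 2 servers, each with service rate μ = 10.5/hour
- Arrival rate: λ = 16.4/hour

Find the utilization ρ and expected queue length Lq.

Traffic intensity: ρ = λ/(cμ) = 16.4/(2×10.5) = 0.7810
Since ρ = 0.7810 < 1, system is stable.
Offered load a = λ/μ = cρ = 16.4/10.5 = 1.5619
P₀ = [ Σₙ₌₀^1 aⁿ/n! + a^2/(2!(1-ρ)) ]⁻¹
Σ = a^0/0! + a^1/1! = 1.0000 + 1.5619 = 2.5619
a^2/(2!(1-ρ)) = 2.43955/(2 × 0.219048) = 5.5685
P₀ = 1/(2.5619 + 5.5685) = 0.1230
Lq = P₀·a^2·ρ / (2!(1-ρ)²) = 0.122995 × 2.43955 × 0.780952 / (2 × 0.0479819) = 2.4418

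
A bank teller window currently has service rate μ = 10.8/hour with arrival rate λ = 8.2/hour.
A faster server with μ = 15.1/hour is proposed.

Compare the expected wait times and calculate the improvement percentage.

System 1: ρ₁ = 8.2/10.8 = 0.7593, W₁ = 1/(10.8-8.2) = 0.3846
System 2: ρ₂ = 8.2/15.1 = 0.5430, W₂ = 1/(15.1-8.2) = 0.1449
Improvement: (W₁-W₂)/W₁ = (0.3846-0.1449)/0.3846 = 62.32%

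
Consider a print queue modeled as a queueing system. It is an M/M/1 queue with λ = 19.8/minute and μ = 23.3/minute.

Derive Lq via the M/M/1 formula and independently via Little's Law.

Method 1 (direct): Lq = λ²/(μ(μ-λ)) = 392.04/(23.3 × 3.50) = 4.8074

Method 2 (Little's Law):
W = 1/(μ-λ) = 1/3.50 = 0.2857
Wq = W - 1/μ = 0.2857 - 0.04292 = 0.2428
Lq = λWq = 19.8 × 0.2428 = 4.8074 ✔ (matches Method 1)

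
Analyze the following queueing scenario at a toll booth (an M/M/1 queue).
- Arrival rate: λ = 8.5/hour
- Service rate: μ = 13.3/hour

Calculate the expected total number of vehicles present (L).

ρ = λ/μ = 8.5/13.3 = 0.6391
For M/M/1: L = λ/(μ-λ)
L = 8.5/(13.3-8.5) = 8.5/4.80
L = 1.7708 vehicles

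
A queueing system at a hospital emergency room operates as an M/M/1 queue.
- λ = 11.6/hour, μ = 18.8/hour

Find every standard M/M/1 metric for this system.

Step 1: ρ = λ/μ = 11.6/18.8 = 0.6170
Step 2: L = λ/(μ-λ) = 11.6/7.20 = 1.6111
Step 3: Lq = λ²/(μ(μ-λ)) = 134.56/(18.8×7.20) = 0.9941
Step 4: W = 1/(μ-λ) = 1/7.20 = 0.13889
Step 5: Wq = λ/(μ(μ-λ)) = 11.6/(18.8×7.20) = 0.08570
Step 6: P(0) = 1-ρ = 0.3830
Verify: L = λW = 11.6×0.13889 = 1.6111 ✔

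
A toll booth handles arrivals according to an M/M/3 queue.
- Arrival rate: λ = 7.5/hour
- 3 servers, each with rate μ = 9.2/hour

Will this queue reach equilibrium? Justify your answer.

Stability requires ρ = λ/(cμ) < 1
ρ = 7.5/(3 × 9.2) = 7.5/27.60 = 0.2717
Since 0.2717 < 1, the system is STABLE.
The servers are busy 27.17% of the time.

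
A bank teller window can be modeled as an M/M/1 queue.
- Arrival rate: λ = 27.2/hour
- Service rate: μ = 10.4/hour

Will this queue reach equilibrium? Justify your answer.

Stability requires ρ = λ/(cμ) < 1
ρ = 27.2/(1 × 10.4) = 27.2/10.40 = 2.6154
Since 2.6154 ≥ 1, the system is UNSTABLE.
Queue grows without bound. Need μ > λ = 27.2.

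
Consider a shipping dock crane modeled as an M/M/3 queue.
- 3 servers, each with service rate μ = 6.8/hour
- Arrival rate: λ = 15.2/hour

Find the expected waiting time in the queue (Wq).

Traffic intensity: ρ = λ/(cμ) = 15.2/(3×6.8) = 0.7451
Since ρ = 0.7451 < 1, system is stable.
Offered load a = λ/μ = cρ = 15.2/6.8 = 2.2353
P₀ = [ Σₙ₌₀^2 aⁿ/n! + a^3/(3!(1-ρ)) ]⁻¹
Σ = a^0/0! + a^1/1! + a^2/2! = 1.0000 + 2.2353 + 2.4983 = 5.7336
a^3/(3!(1-ρ)) = 11.1687/(6 × 0.254902) = 7.3026
P₀ = 1/(5.7336 + 7.3026) = 0.07671
Lq = P₀·a^3·ρ / (3!(1-ρ)²) = 0.07670948 × 11.16874 × 0.7450980 / (6 × 0.06497501) = 1.6375
Wq = Lq/λ = 1.6375/15.2 = 0.1077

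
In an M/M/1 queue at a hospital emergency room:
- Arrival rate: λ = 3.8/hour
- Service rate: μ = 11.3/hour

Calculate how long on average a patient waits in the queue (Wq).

First, compute utilization: ρ = λ/μ = 3.8/11.3 = 0.3363
For M/M/1: Wq = λ/(μ(μ-λ))
Wq = 3.8/(11.3 × (11.3-3.8))
Wq = 3.8/(11.3 × 7.50)
Wq = 0.04484 hours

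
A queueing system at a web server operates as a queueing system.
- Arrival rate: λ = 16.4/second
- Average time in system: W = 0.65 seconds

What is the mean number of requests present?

Little's Law: L = λW
L = 16.4 × 0.65 = 10.6600 requests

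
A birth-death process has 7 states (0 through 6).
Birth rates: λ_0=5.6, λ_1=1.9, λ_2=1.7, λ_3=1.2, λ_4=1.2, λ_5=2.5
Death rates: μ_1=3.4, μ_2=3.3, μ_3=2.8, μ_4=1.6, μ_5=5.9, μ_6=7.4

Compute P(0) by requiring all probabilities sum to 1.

Ratios P(n)/P(0) = (λ₀···λₙ₋₁)/(μ₁···μₙ):
P(1)/P(0) = (5.6)/(3.4) = 1.64706
P(2)/P(0) = (5.6×1.9)/(3.4×3.3) = 0.948307
P(3)/P(0) = (5.6×1.9×1.7)/(3.4×3.3×2.8) = 0.575758
P(4)/P(0) = (5.6×1.9×1.7×1.2)/(3.4×3.3×2.8×1.6) = 0.431818
P(5)/P(0) = (5.6×1.9×1.7×1.2×1.2)/(3.4×3.3×2.8×1.6×5.9) = 0.0878274
P(6)/P(0) = (5.6×1.9×1.7×1.2×1.2×2.5)/(3.4×3.3×2.8×1.6×5.9×7.4) = 0.0296714

Normalization: ∑ P(n) = 1
P(0) × (1.00000 + 1.64706 + 0.948307 + 0.575758 + 0.431818 + 0.0878274 + 0.0296714) = 1
P(0) × 4.7204 = 1
P(0) = 1/4.7204 = 0.2118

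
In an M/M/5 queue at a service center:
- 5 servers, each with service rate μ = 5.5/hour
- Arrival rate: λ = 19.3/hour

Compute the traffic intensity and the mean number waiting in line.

Traffic intensity: ρ = λ/(cμ) = 19.3/(5×5.5) = 0.7018
Since ρ = 0.7018 < 1, system is stable.
Offered load a = λ/μ = cρ = 19.3/5.5 = 3.5091
P₀ = [ Σₙ₌₀^4 aⁿ/n! + a^5/(5!(1-ρ)) ]⁻¹
Σ = a^0/0! + a^1/1! + a^2/2! + a^3/3! + a^4/4! = 1.00000 + 3.50909 + 6.15686 + 7.20166 + 6.31782 = 24.1854
a^5/(5!(1-ρ)) = 532.0753/(120 × 0.298182) = 14.8700
P₀ = 1/(24.1854 + 14.8700) = 0.02560
Lq = P₀·a^5·ρ / (5!(1-ρ)²) = 0.0256046 × 532.0753 × 0.701818 / (120 × 0.0889124) = 0.8961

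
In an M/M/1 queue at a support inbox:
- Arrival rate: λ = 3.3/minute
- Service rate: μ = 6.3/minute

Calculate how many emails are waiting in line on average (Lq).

ρ = λ/μ = 3.3/6.3 = 0.5238
For M/M/1: Lq = λ²/(μ(μ-λ))
Lq = 10.89/(6.3 × 3.00)
Lq = 0.5762 emails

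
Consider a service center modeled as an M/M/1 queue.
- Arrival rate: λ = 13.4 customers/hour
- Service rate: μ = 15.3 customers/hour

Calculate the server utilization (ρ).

Server utilization: ρ = λ/μ
ρ = 13.4/15.3 = 0.8758
The server is busy 87.58% of the time.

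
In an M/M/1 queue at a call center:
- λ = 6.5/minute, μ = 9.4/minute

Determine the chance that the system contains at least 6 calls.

ρ = λ/μ = 6.5/9.4 = 0.6915
P(N ≥ n) = ρⁿ
P(N ≥ 6) = 0.6915^6
P(N ≥ 6) = 0.1093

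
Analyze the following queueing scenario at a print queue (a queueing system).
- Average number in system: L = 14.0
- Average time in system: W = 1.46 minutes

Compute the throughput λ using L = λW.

Little's Law: L = λW, so λ = L/W
λ = 14.0/1.46 = 9.5890 jobs/minute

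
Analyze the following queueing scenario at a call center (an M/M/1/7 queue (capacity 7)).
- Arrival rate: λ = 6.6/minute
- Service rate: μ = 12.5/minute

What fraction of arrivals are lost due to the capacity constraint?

ρ = λ/μ = 6.6/12.5 = 0.5280
P₀ = (1-ρ)/(1-ρ^(K+1)) = (1-0.5280)/(1-0.5280^8) = 0.47200/0.99396 = 0.4749
P_K = P₀×ρ^K = 0.4749 × 0.5280^7 = 0.4749 × 0.01144 = 0.005433
Blocking probability = 0.54%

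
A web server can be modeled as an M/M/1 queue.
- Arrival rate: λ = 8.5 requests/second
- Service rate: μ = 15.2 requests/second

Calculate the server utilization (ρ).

Server utilization: ρ = λ/μ
ρ = 8.5/15.2 = 0.5592
The server is busy 55.92% of the time.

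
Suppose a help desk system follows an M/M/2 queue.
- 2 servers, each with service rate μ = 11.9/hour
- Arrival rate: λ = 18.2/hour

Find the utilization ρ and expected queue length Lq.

Traffic intensity: ρ = λ/(cμ) = 18.2/(2×11.9) = 0.7647
Since ρ = 0.7647 < 1, system is stable.
Offered load a = λ/μ = cρ = 18.2/11.9 = 1.5294
P₀ = [ Σₙ₌₀^1 aⁿ/n! + a^2/(2!(1-ρ)) ]⁻¹
Σ = a^0/0! + a^1/1! = 1.0000 + 1.5294 = 2.5294
a^2/(2!(1-ρ)) = 2.33910/(2 × 0.235294) = 4.9706
P₀ = 1/(2.5294 + 4.9706) = 0.1333
Lq = P₀·a^2·ρ / (2!(1-ρ)²) = 0.13333 × 2.3391 × 0.76471 / (2 × 0.055363) = 2.1539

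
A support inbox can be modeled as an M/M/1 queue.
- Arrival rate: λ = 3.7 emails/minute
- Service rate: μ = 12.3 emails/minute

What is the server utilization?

Server utilization: ρ = λ/μ
ρ = 3.7/12.3 = 0.3008
The server is busy 30.08% of the time.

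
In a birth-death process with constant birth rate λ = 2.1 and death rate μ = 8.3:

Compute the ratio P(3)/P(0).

For constant rates: P(n)/P(0) = (λ/μ)^n
P(3)/P(0) = (2.1/8.3)^3 = 0.25301^3 = 0.01620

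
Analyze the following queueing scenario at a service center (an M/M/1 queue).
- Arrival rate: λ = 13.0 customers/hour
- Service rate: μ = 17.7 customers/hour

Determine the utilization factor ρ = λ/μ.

Server utilization: ρ = λ/μ
ρ = 13.0/17.7 = 0.7345
The server is busy 73.45% of the time.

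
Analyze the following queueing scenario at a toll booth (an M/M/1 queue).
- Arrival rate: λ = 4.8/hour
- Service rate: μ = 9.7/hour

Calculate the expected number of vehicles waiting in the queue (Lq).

ρ = λ/μ = 4.8/9.7 = 0.4948
For M/M/1: Lq = λ²/(μ(μ-λ))
Lq = 23.04/(9.7 × 4.90)
Lq = 0.4847 vehicles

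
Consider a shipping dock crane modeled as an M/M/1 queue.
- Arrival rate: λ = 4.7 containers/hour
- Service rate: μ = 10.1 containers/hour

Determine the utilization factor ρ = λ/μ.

Server utilization: ρ = λ/μ
ρ = 4.7/10.1 = 0.4653
The server is busy 46.53% of the time.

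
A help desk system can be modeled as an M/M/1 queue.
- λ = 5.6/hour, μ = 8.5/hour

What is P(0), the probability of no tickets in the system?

ρ = λ/μ = 5.6/8.5 = 0.6588
P(0) = 1 - ρ = 1 - 0.6588 = 0.3412
The server is idle 34.12% of the time.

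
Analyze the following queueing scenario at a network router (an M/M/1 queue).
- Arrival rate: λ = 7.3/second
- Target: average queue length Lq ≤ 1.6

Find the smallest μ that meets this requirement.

For M/M/1: Lq = λ²/(μ(μ-λ))
Need Lq ≤ 1.6, i.e. μ(μ-λ) ≥ λ²/1.6
μ² - 7.3μ - 53.29/1.6 ≥ 0  →  μ² - 7.3μ - 33.30625 ≥ 0
Quadratic formula (positive root): μ = [λ + √(λ² + 4×33.30625)]/2
Discriminant: 53.29 + 4×33.30625 = 186.5150, √186.5150 = 13.6570
μ ≥ (7.3 + 13.6570)/2 = 10.4785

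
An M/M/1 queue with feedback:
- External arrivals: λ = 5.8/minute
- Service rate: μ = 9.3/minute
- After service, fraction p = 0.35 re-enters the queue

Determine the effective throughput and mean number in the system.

Effective arrival rate: λ_eff = λ/(1-p) = 5.8/(1-0.35) = 5.8/0.65 = 8.92307692
ρ = λ_eff/μ = 8.92307692/9.3 = 0.95947064
L = ρ/(1-ρ) = 0.95947064/(1-0.95947064) = 23.6735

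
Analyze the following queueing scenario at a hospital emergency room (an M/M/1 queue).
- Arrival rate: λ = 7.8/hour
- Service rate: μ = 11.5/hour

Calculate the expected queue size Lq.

ρ = λ/μ = 7.8/11.5 = 0.6783
For M/M/1: Lq = λ²/(μ(μ-λ))
Lq = 60.84/(11.5 × 3.70)
Lq = 1.4298 patients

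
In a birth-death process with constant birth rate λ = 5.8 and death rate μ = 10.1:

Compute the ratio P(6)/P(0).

For constant rates: P(n)/P(0) = (λ/μ)^n
P(6)/P(0) = (5.8/10.1)^6 = 0.57426^6 = 0.03586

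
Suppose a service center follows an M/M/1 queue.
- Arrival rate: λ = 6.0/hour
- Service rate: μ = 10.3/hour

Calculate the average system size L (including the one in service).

ρ = λ/μ = 6.0/10.3 = 0.5825
For M/M/1: L = λ/(μ-λ)
L = 6.0/(10.3-6.0) = 6.0/4.30
L = 1.3953 customers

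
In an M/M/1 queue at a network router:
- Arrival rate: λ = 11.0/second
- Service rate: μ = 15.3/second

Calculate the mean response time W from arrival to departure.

First, compute utilization: ρ = λ/μ = 11.0/15.3 = 0.7190
For M/M/1: W = 1/(μ-λ)
W = 1/(15.3-11.0) = 1/4.30
W = 0.2326 seconds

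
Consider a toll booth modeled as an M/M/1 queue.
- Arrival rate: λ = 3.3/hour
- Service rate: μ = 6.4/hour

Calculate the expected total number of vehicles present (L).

ρ = λ/μ = 3.3/6.4 = 0.5156
For M/M/1: L = λ/(μ-λ)
L = 3.3/(6.4-3.3) = 3.3/3.10
L = 1.0645 vehicles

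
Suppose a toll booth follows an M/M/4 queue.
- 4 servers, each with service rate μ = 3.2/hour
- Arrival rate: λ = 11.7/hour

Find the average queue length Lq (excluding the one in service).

Traffic intensity: ρ = λ/(cμ) = 11.7/(4×3.2) = 0.9141
Since ρ = 0.9141 < 1, system is stable.
Offered load a = λ/μ = cρ = 11.7/3.2 = 3.6562
P₀ = [ Σₙ₌₀^3 aⁿ/n! + a^4/(4!(1-ρ)) ]⁻¹
Σ = a^0/0! + a^1/1! + a^2/2! + a^3/3! = 1.00000 + 3.65625 + 6.68408 + 8.14622 = 19.4866
a^4/(4!(1-ρ)) = 178.7078/(24 × 0.0859375) = 86.6462
P₀ = 1/(19.4866 + 86.6462) = 0.009422
Lq = P₀·a^4·ρ / (4!(1-ρ)²) = 0.00942216 × 178.7078 × 0.914062 / (24 × 0.00738525) = 8.6835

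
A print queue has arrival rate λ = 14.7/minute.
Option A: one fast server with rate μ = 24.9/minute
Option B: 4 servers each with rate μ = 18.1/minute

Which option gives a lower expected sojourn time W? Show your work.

Option A: single server μ = 24.9 (M/M/1)
  ρ_A = 14.7/24.9 = 0.5904
  W_A = 1/(μ-λ) = 1/(24.9-14.7) = 1/10.20 = 0.09804

Option B: 4 servers μ = 18.1 (M/M/4)
  ρ_B = λ/(cμ) = 14.7/(4×18.1) = 0.2030
  Offered load a = λ/μ = cρ = 14.7/18.1 = 0.8122
  P₀ = [ Σₙ₌₀^3 aⁿ/n! + a^4/(4!(1-ρ)) ]⁻¹
  Σ = a^0/0! + a^1/1! + a^2/2! + a^3/3! = 1.0000 + 0.81215 + 0.32980 + 0.089282 = 2.2312
  a^4/(4!(1-ρ)) = 0.4351/(24 × 0.7970) = 0.02275
  P₀ = 1/(2.2312 + 0.02275) = 0.4437
  Lq = P₀·a^4·ρ / (4!(1-ρ)²) = 0.4437 × 0.4351 × 0.2030 / (24 × 0.6351) = 0.002571
  Wq_B = Lq/λ = 0.002571/14.7 = 0.0001749
  W_B = Wq_B + 1/μ = 0.0001749 + 0.05525 = 0.05542

Since W_B = 0.05542 < W_A = 0.09804, Option B (multiple servers) has the shorter time in system.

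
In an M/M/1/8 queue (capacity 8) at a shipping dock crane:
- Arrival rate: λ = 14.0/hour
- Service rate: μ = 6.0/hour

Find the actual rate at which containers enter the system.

ρ = λ/μ = 14.0/6.0 = 2.3333
P₀ = (1-ρ)/(1-ρ^(K+1)) = (1-2.3333)/(1-2.3333^9) = -1.3333/-2048.9121 = 0.0006507
P_K = P₀×ρ^K = 0.0006507 × 2.3333^8 = 0.0006507 × 878.5463 = 0.5717
λ_eff = λ(1-P_K) = 14.0 × (1 - 0.57171) = 14.0 × 0.42829 = 5.9961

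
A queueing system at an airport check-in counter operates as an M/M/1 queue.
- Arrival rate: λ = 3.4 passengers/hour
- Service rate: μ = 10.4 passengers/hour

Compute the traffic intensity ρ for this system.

Server utilization: ρ = λ/μ
ρ = 3.4/10.4 = 0.3269
The server is busy 32.69% of the time.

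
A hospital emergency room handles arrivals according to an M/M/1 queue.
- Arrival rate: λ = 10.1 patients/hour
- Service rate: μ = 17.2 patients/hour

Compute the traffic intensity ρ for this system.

Server utilization: ρ = λ/μ
ρ = 10.1/17.2 = 0.5872
The server is busy 58.72% of the time.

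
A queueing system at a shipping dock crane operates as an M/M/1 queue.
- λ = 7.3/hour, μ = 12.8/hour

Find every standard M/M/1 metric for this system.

Step 1: ρ = λ/μ = 7.3/12.8 = 0.5703
Step 2: L = λ/(μ-λ) = 7.3/5.50 = 1.3273
Step 3: Lq = λ²/(μ(μ-λ)) = 53.29/(12.8×5.50) = 0.7570
Step 4: W = 1/(μ-λ) = 1/5.50 = 0.18182
Step 5: Wq = λ/(μ(μ-λ)) = 7.3/(12.8×5.50) = 0.1037
Step 6: P(0) = 1-ρ = 0.4297
Verify: L = λW = 7.3×0.18182 = 1.3273 ✔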